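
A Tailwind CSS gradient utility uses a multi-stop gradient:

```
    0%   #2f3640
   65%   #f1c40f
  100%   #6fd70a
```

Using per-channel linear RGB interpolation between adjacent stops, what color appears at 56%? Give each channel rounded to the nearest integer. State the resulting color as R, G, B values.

(214, 176, 22)

56% lies between the 0% and 65% stops, so the local fraction is t = (56 − 0)/(65 − 0) = 56/65 ≈ 0.8615.
#2f3640 → (47, 54, 64); #f1c40f → (241, 196, 15).
R = 47 + 0.8615 × (241 − 47) = 214.131 → 214
G = 54 + 0.8615 × (196 − 54) = 176.333 → 176
B = 64 + 0.8615 × (15 − 64) = 21.786 → 22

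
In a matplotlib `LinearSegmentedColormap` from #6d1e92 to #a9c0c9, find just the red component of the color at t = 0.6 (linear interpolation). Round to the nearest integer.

145

R₁ = 109 (from #6d1e92), R₂ = 169 (from #a9c0c9).
R = 109 + 0.6 × (169 − 109) = 145 → 145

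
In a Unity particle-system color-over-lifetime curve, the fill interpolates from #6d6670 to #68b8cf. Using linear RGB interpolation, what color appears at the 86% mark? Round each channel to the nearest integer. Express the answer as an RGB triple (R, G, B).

(105, 173, 194)

#6d6670 → (109, 102, 112); #68b8cf → (104, 184, 207).
86% corresponds to t = 0.86.
R = 109 + 0.86 × (104 − 109) = 109 + 0.86 × -5 = 104.7 → 105
G = 102 + 0.86 × (184 − 102) = 102 + 0.86 × 82 = 172.52 → 173
B = 112 + 0.86 × (207 − 112) = 112 + 0.86 × 95 = 193.7 → 194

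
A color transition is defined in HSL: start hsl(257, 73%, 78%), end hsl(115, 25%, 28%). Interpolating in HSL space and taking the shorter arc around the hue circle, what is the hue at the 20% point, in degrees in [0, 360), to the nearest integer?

Hue arc: Δh = 115 − 257 = -142° (|Δh| ≤ 180, already the shorter path).
H = 257 + 0.2 × (-142) = 228.6 → 229°

229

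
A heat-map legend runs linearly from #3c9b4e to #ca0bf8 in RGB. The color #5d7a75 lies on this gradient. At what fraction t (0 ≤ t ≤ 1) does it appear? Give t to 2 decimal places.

0.23

Invert the lerp on the B channel (largest span, 170): t = (117 − 78) / (248 − 78) = 39/170 = 0.22941.
Check on R: (93 − 60)/(202 − 60) = 0.2324 ✓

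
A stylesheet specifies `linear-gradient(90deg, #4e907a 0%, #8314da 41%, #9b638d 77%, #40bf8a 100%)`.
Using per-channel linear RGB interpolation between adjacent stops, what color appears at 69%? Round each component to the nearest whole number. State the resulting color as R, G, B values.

(150, 81, 158)

69% lies between the 41% and 77% stops, so the local fraction is t = (69 − 41)/(77 − 41) = 28/36 ≈ 0.7778.
#8314da → (131, 20, 218); #9b638d → (155, 99, 141).
R = 131 + 0.7778 × (155 − 131) = 149.667 → 150
G = 20 + 0.7778 × (99 − 20) = 81.446 → 81
B = 218 + 0.7778 × (141 − 218) = 158.109 → 158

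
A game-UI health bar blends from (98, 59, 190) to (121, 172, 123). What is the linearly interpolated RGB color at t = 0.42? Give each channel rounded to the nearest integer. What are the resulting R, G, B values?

R = 98 + 0.42 × (121 − 98) = 98 + 0.42 × 23 = 107.66 → 108
G = 59 + 0.42 × (172 − 59) = 59 + 0.42 × 113 = 106.46 → 106
B = 190 + 0.42 × (123 − 190) = 190 + 0.42 × -67 = 161.86 → 162
So the blended color is (108, 106, 162), about #6c6aa2.

(108, 106, 162)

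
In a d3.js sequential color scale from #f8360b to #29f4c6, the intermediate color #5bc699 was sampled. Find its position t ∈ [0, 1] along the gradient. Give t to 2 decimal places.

0.76

Invert the lerp on the R channel (largest span, 207): t = (91 − 248) / (41 − 248) = -157/-207 = 0.75845.
Check on G: (198 − 54)/(244 − 54) = 0.7579 ✓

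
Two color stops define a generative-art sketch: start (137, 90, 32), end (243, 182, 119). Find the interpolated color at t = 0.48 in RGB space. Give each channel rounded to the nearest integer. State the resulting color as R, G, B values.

R = 137 + 0.48 × (243 − 137) = 137 + 0.48 × 106 = 187.88 → 188
G = 90 + 0.48 × (182 − 90) = 90 + 0.48 × 92 = 134.16 → 134
B = 32 + 0.48 × (119 − 32) = 32 + 0.48 × 87 = 73.76 → 74
So the blended color is (188, 134, 74), about #bc864a.

(188, 134, 74)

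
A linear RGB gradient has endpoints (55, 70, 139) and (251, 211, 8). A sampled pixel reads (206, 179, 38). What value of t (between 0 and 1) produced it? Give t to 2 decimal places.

Invert the lerp on the R channel (largest span, 196): t = (206 − 55) / (251 − 55) = 151/196 = 0.77041.
Check on G: (179 − 70)/(211 − 70) = 0.773 ✓

0.77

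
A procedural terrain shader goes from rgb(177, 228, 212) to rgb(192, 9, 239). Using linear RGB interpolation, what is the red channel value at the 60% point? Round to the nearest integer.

R = 177 + 0.6 × (192 − 177) = 186 → 186

186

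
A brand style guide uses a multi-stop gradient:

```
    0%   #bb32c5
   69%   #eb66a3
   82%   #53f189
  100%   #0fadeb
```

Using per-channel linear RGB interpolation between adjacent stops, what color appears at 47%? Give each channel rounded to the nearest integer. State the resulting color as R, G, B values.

47% lies between the 0% and 69% stops, so the local fraction is t = (47 − 0)/(69 − 0) = 47/69 ≈ 0.6812.
#bb32c5 → (187, 50, 197); #eb66a3 → (235, 102, 163).
R = 187 + 0.6812 × (235 − 187) = 219.698 → 220
G = 50 + 0.6812 × (102 − 50) = 85.422 → 85
B = 197 + 0.6812 × (163 − 197) = 173.839 → 174

(220, 85, 174)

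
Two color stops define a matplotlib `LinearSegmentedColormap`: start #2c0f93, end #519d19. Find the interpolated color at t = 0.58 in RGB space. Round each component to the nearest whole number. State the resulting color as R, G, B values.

(65, 97, 76)

#2c0f93 → (44, 15, 147); #519d19 → (81, 157, 25).
R = 44 + 0.58 × (81 − 44) = 44 + 0.58 × 37 = 65.46 → 65
G = 15 + 0.58 × (157 − 15) = 15 + 0.58 × 142 = 97.36 → 97
B = 147 + 0.58 × (25 − 147) = 147 + 0.58 × -122 = 76.24 → 76
So the blended color is (65, 97, 76), about #41614c.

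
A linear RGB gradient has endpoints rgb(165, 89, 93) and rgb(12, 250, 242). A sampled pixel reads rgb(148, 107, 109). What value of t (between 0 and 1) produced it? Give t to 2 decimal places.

Invert the lerp on the G channel (largest span, 161): t = (107 − 89) / (250 − 89) = 18/161 = 0.1118.
Check on R: (148 − 165)/(12 − 165) = 0.1111 ✓

0.11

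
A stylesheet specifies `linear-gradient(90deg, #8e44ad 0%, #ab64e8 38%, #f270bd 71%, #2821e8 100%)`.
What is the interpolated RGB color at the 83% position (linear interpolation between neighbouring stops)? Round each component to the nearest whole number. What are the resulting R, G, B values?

83% lies between the 71% and 100% stops, so the local fraction is t = (83 − 71)/(100 − 71) = 12/29 ≈ 0.4138.
#f270bd → (242, 112, 189); #2821e8 → (40, 33, 232).
R = 242 + 0.4138 × (40 − 242) = 158.412 → 158
G = 112 + 0.4138 × (33 − 112) = 79.31 → 79
B = 189 + 0.4138 × (232 − 189) = 206.793 → 207

(158, 79, 207)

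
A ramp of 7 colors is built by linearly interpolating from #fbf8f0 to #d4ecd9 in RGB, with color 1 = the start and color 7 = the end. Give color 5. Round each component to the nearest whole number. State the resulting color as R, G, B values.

(225, 240, 225)

With 7 swatches and endpoints inclusive, swatch 5 sits at t = (5 − 1)/(7 − 1) = 4/6 ≈ 0.6667.
#fbf8f0 → (251, 248, 240); #d4ecd9 → (212, 236, 217).
R = 251 + 0.6667 × (212 − 251) = 224.999 → 225
G = 248 + 0.6667 × (236 − 248) = 240 → 240
B = 240 + 0.6667 × (217 − 240) = 224.666 → 225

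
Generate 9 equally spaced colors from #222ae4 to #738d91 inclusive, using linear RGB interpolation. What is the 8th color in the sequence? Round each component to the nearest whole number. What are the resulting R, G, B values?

With 9 swatches and endpoints inclusive, swatch 8 sits at t = (8 − 1)/(9 − 1) = 7/8 ≈ 0.875.
#222ae4 → (34, 42, 228); #738d91 → (115, 141, 145).
R = 34 + 0.875 × (115 − 34) = 104.875 → 105
G = 42 + 0.875 × (141 − 42) = 128.625 → 129
B = 228 + 0.875 × (145 − 228) = 155.375 → 155

(105, 129, 155)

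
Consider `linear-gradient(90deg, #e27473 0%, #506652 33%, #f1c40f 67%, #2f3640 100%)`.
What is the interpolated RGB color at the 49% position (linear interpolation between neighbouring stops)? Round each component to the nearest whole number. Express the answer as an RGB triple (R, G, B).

49% lies between the 33% and 67% stops, so the local fraction is t = (49 − 33)/(67 − 33) = 16/34 ≈ 0.4706.
#506652 → (80, 102, 82); #f1c40f → (241, 196, 15).
R = 80 + 0.4706 × (241 − 80) = 155.767 → 156
G = 102 + 0.4706 × (196 − 102) = 146.236 → 146
B = 82 + 0.4706 × (15 − 82) = 50.47 → 50

(156, 146, 50)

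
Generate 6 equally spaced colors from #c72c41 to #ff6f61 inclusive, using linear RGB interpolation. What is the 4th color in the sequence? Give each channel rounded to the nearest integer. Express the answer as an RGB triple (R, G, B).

(233, 84, 84)

With 6 swatches and endpoints inclusive, swatch 4 sits at t = (4 − 1)/(6 − 1) = 3/5 ≈ 0.6.
#c72c41 → (199, 44, 65); #ff6f61 → (255, 111, 97).
R = 199 + 0.6 × (255 − 199) = 232.6 → 233
G = 44 + 0.6 × (111 − 44) = 84.2 → 84
B = 65 + 0.6 × (97 − 65) = 84.2 → 84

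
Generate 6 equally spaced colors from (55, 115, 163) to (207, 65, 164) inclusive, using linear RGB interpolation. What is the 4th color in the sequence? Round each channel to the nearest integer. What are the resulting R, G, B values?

(146, 85, 164)

With 6 swatches and endpoints inclusive, swatch 4 sits at t = (4 − 1)/(6 − 1) = 3/5 ≈ 0.6.
R = 55 + 0.6 × (207 − 55) = 146.2 → 146
G = 115 + 0.6 × (65 − 115) = 85 → 85
B = 163 + 0.6 × (164 − 163) = 163.6 → 164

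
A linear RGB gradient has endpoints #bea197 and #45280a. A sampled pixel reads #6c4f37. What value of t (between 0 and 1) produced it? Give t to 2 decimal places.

0.68

Invert the lerp on the B channel (largest span, 141): t = (55 − 151) / (10 − 151) = -96/-141 = 0.68085.
Check on R: (108 − 190)/(69 − 190) = 0.6777 ✓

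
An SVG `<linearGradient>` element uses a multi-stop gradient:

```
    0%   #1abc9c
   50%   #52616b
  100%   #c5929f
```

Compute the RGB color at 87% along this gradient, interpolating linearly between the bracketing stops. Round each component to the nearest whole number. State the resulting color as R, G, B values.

87% lies between the 50% and 100% stops, so the local fraction is t = (87 − 50)/(100 − 50) = 37/50 ≈ 0.74.
#52616b → (82, 97, 107); #c5929f → (197, 146, 159).
R = 82 + 0.74 × (197 − 82) = 167.1 → 167
G = 97 + 0.74 × (146 − 97) = 133.26 → 133
B = 107 + 0.74 × (159 − 107) = 145.48 → 145

(167, 133, 145)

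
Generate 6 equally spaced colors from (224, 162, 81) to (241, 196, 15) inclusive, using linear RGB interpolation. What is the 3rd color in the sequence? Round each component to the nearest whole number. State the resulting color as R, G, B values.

(231, 176, 55)

With 6 swatches and endpoints inclusive, swatch 3 sits at t = (3 − 1)/(6 − 1) = 2/5 ≈ 0.4.
R = 224 + 0.4 × (241 − 224) = 230.8 → 231
G = 162 + 0.4 × (196 − 162) = 175.6 → 176
B = 81 + 0.4 × (15 − 81) = 54.6 → 55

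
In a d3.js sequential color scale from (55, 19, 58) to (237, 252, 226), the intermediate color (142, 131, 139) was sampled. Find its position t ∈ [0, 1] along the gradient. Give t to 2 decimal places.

0.48

Invert the lerp on the G channel (largest span, 233): t = (131 − 19) / (252 − 19) = 112/233 = 0.48069.
Check on R: (142 − 55)/(237 − 55) = 0.478 ✓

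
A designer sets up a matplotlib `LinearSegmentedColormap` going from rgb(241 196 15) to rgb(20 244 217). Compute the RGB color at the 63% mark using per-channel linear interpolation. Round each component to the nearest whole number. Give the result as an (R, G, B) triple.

63% corresponds to t = 0.63.
R = 241 + 0.63 × (20 − 241) = 241 + 0.63 × -221 = 101.77 → 102
G = 196 + 0.63 × (244 − 196) = 196 + 0.63 × 48 = 226.24 → 226
B = 15 + 0.63 × (217 − 15) = 15 + 0.63 × 202 = 142.26 → 142

(102, 226, 142)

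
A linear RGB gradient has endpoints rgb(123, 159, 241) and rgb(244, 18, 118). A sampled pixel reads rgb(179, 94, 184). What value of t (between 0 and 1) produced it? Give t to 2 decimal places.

Invert the lerp on the G channel (largest span, 141): t = (94 − 159) / (18 − 159) = -65/-141 = 0.46099.
Check on R: (179 − 123)/(244 − 123) = 0.4628 ✓

0.46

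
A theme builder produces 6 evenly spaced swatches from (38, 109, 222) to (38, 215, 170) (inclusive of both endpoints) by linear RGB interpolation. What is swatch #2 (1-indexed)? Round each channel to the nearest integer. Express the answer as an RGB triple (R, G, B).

With 6 swatches and endpoints inclusive, swatch 2 sits at t = (2 − 1)/(6 − 1) = 1/5 ≈ 0.2.
R = 38 + 0.2 × (38 − 38) = 38 → 38
G = 109 + 0.2 × (215 − 109) = 130.2 → 130
B = 222 + 0.2 × (170 − 222) = 211.6 → 212

(38, 130, 212)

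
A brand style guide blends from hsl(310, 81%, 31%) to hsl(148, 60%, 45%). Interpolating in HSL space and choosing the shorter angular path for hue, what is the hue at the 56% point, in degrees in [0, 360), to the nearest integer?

Hue arc: Δh = 148 − 310 = -162° (|Δh| ≤ 180, already the shorter path).
H = 310 + 0.56 × (-162) = 219.28 → 219°

219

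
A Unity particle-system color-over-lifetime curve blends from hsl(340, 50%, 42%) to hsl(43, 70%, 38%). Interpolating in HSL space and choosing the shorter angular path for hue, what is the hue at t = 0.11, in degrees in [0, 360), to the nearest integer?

Hue: 43 − 340 = -297°, but |-297| > 180 so the shorter arc goes the other way: Δh = -297 + 360 = 63°.
H = 340 + 0.11 × (63) = 346.93 → 347°

347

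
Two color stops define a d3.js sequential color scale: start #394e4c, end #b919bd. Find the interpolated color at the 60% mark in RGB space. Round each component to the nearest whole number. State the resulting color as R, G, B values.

(134, 46, 144)

#394e4c → (57, 78, 76); #b919bd → (185, 25, 189).
60% corresponds to t = 0.6.
R = 57 + 0.6 × (185 − 57) = 57 + 0.6 × 128 = 133.8 → 134
G = 78 + 0.6 × (25 − 78) = 78 + 0.6 × -53 = 46.2 → 46
B = 76 + 0.6 × (189 − 76) = 76 + 0.6 × 113 = 143.8 → 144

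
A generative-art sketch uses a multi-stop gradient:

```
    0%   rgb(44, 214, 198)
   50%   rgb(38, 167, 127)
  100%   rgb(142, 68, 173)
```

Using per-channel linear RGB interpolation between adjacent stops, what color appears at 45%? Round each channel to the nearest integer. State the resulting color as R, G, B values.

45% lies between the 0% and 50% stops, so the local fraction is t = (45 − 0)/(50 − 0) = 45/50 ≈ 0.9.
R = 44 + 0.9 × (38 − 44) = 38.6 → 39
G = 214 + 0.9 × (167 − 214) = 171.7 → 172
B = 198 + 0.9 × (127 − 198) = 134.1 → 134

(39, 172, 134)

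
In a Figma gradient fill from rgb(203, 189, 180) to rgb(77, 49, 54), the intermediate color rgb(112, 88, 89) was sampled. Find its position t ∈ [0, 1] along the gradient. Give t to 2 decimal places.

0.72

Invert the lerp on the G channel (largest span, 140): t = (88 − 189) / (49 − 189) = -101/-140 = 0.72143.
Check on R: (112 − 203)/(77 − 203) = 0.7222 ✓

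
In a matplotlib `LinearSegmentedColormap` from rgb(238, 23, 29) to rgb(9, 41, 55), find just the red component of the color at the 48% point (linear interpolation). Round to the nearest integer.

R = 238 + 0.48 × (9 − 238) = 128.08 → 128

128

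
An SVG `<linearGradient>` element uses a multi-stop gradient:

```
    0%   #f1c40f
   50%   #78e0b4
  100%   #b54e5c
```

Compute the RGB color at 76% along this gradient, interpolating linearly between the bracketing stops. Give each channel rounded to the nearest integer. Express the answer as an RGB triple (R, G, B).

(152, 148, 134)

76% lies between the 50% and 100% stops, so the local fraction is t = (76 − 50)/(100 − 50) = 26/50 ≈ 0.52.
#78e0b4 → (120, 224, 180); #b54e5c → (181, 78, 92).
R = 120 + 0.52 × (181 − 120) = 151.72 → 152
G = 224 + 0.52 × (78 − 224) = 148.08 → 148
B = 180 + 0.52 × (92 − 180) = 134.24 → 134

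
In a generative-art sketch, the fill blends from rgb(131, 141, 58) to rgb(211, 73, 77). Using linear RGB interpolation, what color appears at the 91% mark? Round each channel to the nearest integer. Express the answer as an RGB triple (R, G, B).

(204, 79, 75)

91% corresponds to t = 0.91.
R = 131 + 0.91 × (211 − 131) = 131 + 0.91 × 80 = 203.8 → 204
G = 141 + 0.91 × (73 − 141) = 141 + 0.91 × -68 = 79.12 → 79
B = 58 + 0.91 × (77 − 58) = 58 + 0.91 × 19 = 75.29 → 75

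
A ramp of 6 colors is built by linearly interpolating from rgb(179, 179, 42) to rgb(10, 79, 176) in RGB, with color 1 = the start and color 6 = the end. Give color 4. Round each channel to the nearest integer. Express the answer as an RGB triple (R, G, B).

(78, 119, 122)

With 6 swatches and endpoints inclusive, swatch 4 sits at t = (4 − 1)/(6 − 1) = 3/5 ≈ 0.6.
R = 179 + 0.6 × (10 − 179) = 77.6 → 78
G = 179 + 0.6 × (79 − 179) = 119 → 119
B = 42 + 0.6 × (176 − 42) = 122.4 → 122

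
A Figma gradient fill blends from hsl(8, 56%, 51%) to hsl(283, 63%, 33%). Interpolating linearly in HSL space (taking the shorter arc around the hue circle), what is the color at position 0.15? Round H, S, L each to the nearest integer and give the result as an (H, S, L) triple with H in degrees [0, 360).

Hue: 283 − 8 = 275°, but |275| > 180 so the shorter arc goes the other way: Δh = 275 − 360 = -85°.
H = 8 + 0.15 × (-85) = -4.75 → -5 → -5 mod 360 = 355°
S = 56 + 0.15 × (63 − 56) = 57.05 → 57%
L = 51 + 0.15 × (33 − 51) = 48.3 → 48%

(355, 57, 48)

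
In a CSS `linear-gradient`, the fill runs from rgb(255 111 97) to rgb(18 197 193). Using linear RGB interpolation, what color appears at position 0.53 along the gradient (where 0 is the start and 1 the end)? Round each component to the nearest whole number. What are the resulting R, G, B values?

R = 255 + 0.53 × (18 − 255) = 255 + 0.53 × -237 = 129.39 → 129
G = 111 + 0.53 × (197 − 111) = 111 + 0.53 × 86 = 156.58 → 157
B = 97 + 0.53 × (193 − 97) = 97 + 0.53 × 96 = 147.88 → 148

(129, 157, 148)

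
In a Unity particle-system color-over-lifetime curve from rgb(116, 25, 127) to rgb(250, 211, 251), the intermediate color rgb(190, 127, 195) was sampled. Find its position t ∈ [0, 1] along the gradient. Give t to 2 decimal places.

0.55

Invert the lerp on the G channel (largest span, 186): t = (127 − 25) / (211 − 25) = 102/186 = 0.54839.
Check on R: (190 − 116)/(250 − 116) = 0.5522 ✓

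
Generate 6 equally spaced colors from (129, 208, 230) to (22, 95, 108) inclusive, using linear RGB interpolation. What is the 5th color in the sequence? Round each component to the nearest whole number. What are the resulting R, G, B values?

With 6 swatches and endpoints inclusive, swatch 5 sits at t = (5 − 1)/(6 − 1) = 4/5 ≈ 0.8.
R = 129 + 0.8 × (22 − 129) = 43.4 → 43
G = 208 + 0.8 × (95 − 208) = 117.6 → 118
B = 230 + 0.8 × (108 − 230) = 132.4 → 132

(43, 118, 132)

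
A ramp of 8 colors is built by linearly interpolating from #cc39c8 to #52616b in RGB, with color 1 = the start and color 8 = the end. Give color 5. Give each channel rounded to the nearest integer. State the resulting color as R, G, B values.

(134, 80, 147)

With 8 swatches and endpoints inclusive, swatch 5 sits at t = (5 − 1)/(8 − 1) = 4/7 ≈ 0.5714.
#cc39c8 → (204, 57, 200); #52616b → (82, 97, 107).
R = 204 + 0.5714 × (82 − 204) = 134.289 → 134
G = 57 + 0.5714 × (97 − 57) = 79.856 → 80
B = 200 + 0.5714 × (107 − 200) = 146.86 → 147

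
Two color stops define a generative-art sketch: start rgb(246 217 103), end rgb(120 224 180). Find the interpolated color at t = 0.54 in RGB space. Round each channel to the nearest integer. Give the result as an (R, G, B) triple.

(178, 221, 145)

R = 246 + 0.54 × (120 − 246) = 246 + 0.54 × -126 = 177.96 → 178
G = 217 + 0.54 × (224 − 217) = 217 + 0.54 × 7 = 220.78 → 221
B = 103 + 0.54 × (180 − 103) = 103 + 0.54 × 77 = 144.58 → 145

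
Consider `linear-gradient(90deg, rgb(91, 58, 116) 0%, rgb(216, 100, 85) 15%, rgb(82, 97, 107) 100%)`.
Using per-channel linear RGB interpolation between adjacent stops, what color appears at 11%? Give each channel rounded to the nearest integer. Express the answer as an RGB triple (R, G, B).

11% lies between the 0% and 15% stops, so the local fraction is t = (11 − 0)/(15 − 0) = 11/15 ≈ 0.7333.
R = 91 + 0.7333 × (216 − 91) = 182.662 → 183
G = 58 + 0.7333 × (100 − 58) = 88.799 → 89
B = 116 + 0.7333 × (85 − 116) = 93.268 → 93

(183, 89, 93)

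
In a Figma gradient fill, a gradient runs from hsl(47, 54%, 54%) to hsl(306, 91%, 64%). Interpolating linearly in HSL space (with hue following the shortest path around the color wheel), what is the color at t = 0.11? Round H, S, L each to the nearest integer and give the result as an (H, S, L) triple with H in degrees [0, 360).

Hue: 306 − 47 = 259°, but |259| > 180 so the shorter arc goes the other way: Δh = 259 − 360 = -101°.
H = 47 + 0.11 × (-101) = 35.89 → 36°
S = 54 + 0.11 × (91 − 54) = 58.07 → 58%
L = 54 + 0.11 × (64 − 54) = 55.1 → 55%

(36, 58, 55)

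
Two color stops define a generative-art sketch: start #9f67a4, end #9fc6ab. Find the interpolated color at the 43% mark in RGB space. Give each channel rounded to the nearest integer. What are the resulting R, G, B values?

(159, 144, 167)

#9f67a4 → (159, 103, 164); #9fc6ab → (159, 198, 171).
43% corresponds to t = 0.43.
R = 159 + 0.43 × (159 − 159) = 159 + 0.43 × 0 = 159 → 159
G = 103 + 0.43 × (198 − 103) = 103 + 0.43 × 95 = 143.85 → 144
B = 164 + 0.43 × (171 − 164) = 164 + 0.43 × 7 = 167.01 → 167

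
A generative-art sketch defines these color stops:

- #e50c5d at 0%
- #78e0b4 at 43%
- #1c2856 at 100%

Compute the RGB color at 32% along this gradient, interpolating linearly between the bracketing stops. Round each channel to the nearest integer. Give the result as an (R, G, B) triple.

(148, 170, 158)

32% lies between the 0% and 43% stops, so the local fraction is t = (32 − 0)/(43 − 0) = 32/43 ≈ 0.7442.
#e50c5d → (229, 12, 93); #78e0b4 → (120, 224, 180).
R = 229 + 0.7442 × (120 − 229) = 147.882 → 148
G = 12 + 0.7442 × (224 − 12) = 169.77 → 170
B = 93 + 0.7442 × (180 − 93) = 157.745 → 158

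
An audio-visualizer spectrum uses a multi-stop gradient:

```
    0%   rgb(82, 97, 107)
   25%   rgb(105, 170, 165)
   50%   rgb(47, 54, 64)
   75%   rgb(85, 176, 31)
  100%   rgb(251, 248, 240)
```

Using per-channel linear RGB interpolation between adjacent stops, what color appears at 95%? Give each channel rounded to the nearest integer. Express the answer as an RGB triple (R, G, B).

(218, 234, 198)

95% lies between the 75% and 100% stops, so the local fraction is t = (95 − 75)/(100 − 75) = 20/25 ≈ 0.8.
R = 85 + 0.8 × (251 − 85) = 217.8 → 218
G = 176 + 0.8 × (248 − 176) = 233.6 → 234
B = 31 + 0.8 × (240 − 31) = 198.2 → 198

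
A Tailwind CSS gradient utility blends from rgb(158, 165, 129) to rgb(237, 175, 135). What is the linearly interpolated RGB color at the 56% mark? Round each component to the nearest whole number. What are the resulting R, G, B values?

56% corresponds to t = 0.56.
R = 158 + 0.56 × (237 − 158) = 158 + 0.56 × 79 = 202.24 → 202
G = 165 + 0.56 × (175 − 165) = 165 + 0.56 × 10 = 170.6 → 171
B = 129 + 0.56 × (135 − 129) = 129 + 0.56 × 6 = 132.36 → 132

(202, 171, 132)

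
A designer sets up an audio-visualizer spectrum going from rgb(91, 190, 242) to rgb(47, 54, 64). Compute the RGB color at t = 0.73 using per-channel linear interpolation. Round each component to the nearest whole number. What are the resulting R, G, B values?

(59, 91, 112)

R = 91 + 0.73 × (47 − 91) = 91 + 0.73 × -44 = 58.88 → 59
G = 190 + 0.73 × (54 − 190) = 190 + 0.73 × -136 = 90.72 → 91
B = 242 + 0.73 × (64 − 242) = 242 + 0.73 × -178 = 112.06 → 112
So the blended color is (59, 91, 112), about #3b5b70.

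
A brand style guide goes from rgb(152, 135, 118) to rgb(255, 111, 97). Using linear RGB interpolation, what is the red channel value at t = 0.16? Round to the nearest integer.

168

R = 152 + 0.16 × (255 − 152) = 168.48 → 168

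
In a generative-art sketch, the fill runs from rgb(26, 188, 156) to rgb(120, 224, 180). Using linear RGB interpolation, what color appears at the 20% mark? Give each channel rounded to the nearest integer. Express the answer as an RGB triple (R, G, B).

(45, 195, 161)

20% corresponds to t = 0.2.
R = 26 + 0.2 × (120 − 26) = 26 + 0.2 × 94 = 44.8 → 45
G = 188 + 0.2 × (224 − 188) = 188 + 0.2 × 36 = 195.2 → 195
B = 156 + 0.2 × (180 − 156) = 156 + 0.2 × 24 = 160.8 → 161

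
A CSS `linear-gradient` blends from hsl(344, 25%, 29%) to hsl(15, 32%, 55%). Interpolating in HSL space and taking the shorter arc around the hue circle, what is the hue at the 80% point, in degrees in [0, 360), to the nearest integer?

Hue: 15 − 344 = -329°, but |-329| > 180 so the shorter arc goes the other way: Δh = -329 + 360 = 31°.
H = 344 + 0.8 × (31) = 368.8 → 369 → 369 mod 360 = 9°

9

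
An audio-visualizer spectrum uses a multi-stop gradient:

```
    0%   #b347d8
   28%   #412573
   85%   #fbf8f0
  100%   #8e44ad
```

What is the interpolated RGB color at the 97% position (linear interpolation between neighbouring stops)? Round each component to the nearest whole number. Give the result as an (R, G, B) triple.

(164, 104, 186)

97% lies between the 85% and 100% stops, so the local fraction is t = (97 − 85)/(100 − 85) = 12/15 ≈ 0.8.
#fbf8f0 → (251, 248, 240); #8e44ad → (142, 68, 173).
R = 251 + 0.8 × (142 − 251) = 163.8 → 164
G = 248 + 0.8 × (68 − 248) = 104 → 104
B = 240 + 0.8 × (173 − 240) = 186.4 → 186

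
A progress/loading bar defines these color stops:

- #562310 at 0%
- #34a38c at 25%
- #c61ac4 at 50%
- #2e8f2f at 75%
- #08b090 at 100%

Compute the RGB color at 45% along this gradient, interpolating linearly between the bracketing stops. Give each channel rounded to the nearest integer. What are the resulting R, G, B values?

(169, 53, 185)

45% lies between the 25% and 50% stops, so the local fraction is t = (45 − 25)/(50 − 25) = 20/25 ≈ 0.8.
#34a38c → (52, 163, 140); #c61ac4 → (198, 26, 196).
R = 52 + 0.8 × (198 − 52) = 168.8 → 169
G = 163 + 0.8 × (26 − 163) = 53.4 → 53
B = 140 + 0.8 × (196 − 140) = 184.8 → 185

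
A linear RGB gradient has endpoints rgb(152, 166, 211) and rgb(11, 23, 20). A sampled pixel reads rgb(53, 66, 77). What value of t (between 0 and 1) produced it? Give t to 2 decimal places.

0.70

Invert the lerp on the B channel (largest span, 191): t = (77 − 211) / (20 − 211) = -134/-191 = 0.70157.
Check on R: (53 − 152)/(11 − 152) = 0.7021 ✓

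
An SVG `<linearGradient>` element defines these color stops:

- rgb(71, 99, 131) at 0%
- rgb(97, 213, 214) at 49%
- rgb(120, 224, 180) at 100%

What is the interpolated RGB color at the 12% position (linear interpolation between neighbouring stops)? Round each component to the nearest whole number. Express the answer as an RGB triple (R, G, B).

12% lies between the 0% and 49% stops, so the local fraction is t = (12 − 0)/(49 − 0) = 12/49 ≈ 0.2449.
R = 71 + 0.2449 × (97 − 71) = 77.367 → 77
G = 99 + 0.2449 × (213 − 99) = 126.919 → 127
B = 131 + 0.2449 × (214 − 131) = 151.327 → 151

(77, 127, 151)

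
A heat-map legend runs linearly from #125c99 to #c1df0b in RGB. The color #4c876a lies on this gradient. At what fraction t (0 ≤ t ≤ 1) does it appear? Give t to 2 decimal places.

Invert the lerp on the R channel (largest span, 175): t = (76 − 18) / (193 − 18) = 58/175 = 0.33143.
Check on G: (135 − 92)/(223 − 92) = 0.3282 ✓

0.33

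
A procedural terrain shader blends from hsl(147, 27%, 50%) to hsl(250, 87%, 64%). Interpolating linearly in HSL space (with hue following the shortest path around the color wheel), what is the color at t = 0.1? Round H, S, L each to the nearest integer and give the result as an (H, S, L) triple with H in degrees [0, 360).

(157, 33, 51)

Hue arc: Δh = 250 − 147 = 103° (|Δh| ≤ 180, already the shorter path).
H = 147 + 0.1 × (103) = 157.3 → 157°
S = 27 + 0.1 × (87 − 27) = 33 → 33%
L = 50 + 0.1 × (64 − 50) = 51.4 → 51%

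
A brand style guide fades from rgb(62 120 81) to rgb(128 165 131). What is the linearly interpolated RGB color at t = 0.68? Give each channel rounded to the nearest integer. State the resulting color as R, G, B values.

(107, 151, 115)

R = 62 + 0.68 × (128 − 62) = 62 + 0.68 × 66 = 106.88 → 107
G = 120 + 0.68 × (165 − 120) = 120 + 0.68 × 45 = 150.6 → 151
B = 81 + 0.68 × (131 − 81) = 81 + 0.68 × 50 = 115 → 115
So the blended color is (107, 151, 115), about #6b9773.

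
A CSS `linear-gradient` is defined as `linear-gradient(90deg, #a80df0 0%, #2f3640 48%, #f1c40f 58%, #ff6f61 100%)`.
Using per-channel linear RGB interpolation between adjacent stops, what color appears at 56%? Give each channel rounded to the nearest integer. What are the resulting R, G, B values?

56% lies between the 48% and 58% stops, so the local fraction is t = (56 − 48)/(58 − 48) = 8/10 ≈ 0.8.
#2f3640 → (47, 54, 64); #f1c40f → (241, 196, 15).
R = 47 + 0.8 × (241 − 47) = 202.2 → 202
G = 54 + 0.8 × (196 − 54) = 167.6 → 168
B = 64 + 0.8 × (15 − 64) = 24.8 → 25

(202, 168, 25)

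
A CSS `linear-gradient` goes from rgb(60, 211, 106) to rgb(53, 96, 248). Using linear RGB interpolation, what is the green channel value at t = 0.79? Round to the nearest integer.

G = 211 + 0.79 × (96 − 211) = 120.15 → 120

120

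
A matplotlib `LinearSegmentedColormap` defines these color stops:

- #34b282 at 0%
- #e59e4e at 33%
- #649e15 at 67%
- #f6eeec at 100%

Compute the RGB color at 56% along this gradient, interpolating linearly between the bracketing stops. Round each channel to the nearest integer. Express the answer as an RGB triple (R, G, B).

56% lies between the 33% and 67% stops, so the local fraction is t = (56 − 33)/(67 − 33) = 23/34 ≈ 0.6765.
#e59e4e → (229, 158, 78); #649e15 → (100, 158, 21).
R = 229 + 0.6765 × (100 − 229) = 141.731 → 142
G = 158 + 0.6765 × (158 − 158) = 158 → 158
B = 78 + 0.6765 × (21 − 78) = 39.44 → 39

(142, 158, 39)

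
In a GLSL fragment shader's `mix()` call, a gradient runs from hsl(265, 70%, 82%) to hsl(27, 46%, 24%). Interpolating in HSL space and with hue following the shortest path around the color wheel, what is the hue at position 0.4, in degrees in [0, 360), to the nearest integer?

314

Hue: 27 − 265 = -238°, but |-238| > 180 so the shorter arc goes the other way: Δh = -238 + 360 = 122°.
H = 265 + 0.4 × (122) = 313.8 → 314°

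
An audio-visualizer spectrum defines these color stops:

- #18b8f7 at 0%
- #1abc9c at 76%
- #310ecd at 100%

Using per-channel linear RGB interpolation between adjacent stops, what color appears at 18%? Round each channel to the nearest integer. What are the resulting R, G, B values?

18% lies between the 0% and 76% stops, so the local fraction is t = (18 − 0)/(76 − 0) = 18/76 ≈ 0.2368.
#18b8f7 → (24, 184, 247); #1abc9c → (26, 188, 156).
R = 24 + 0.2368 × (26 − 24) = 24.474 → 24
G = 184 + 0.2368 × (188 − 184) = 184.947 → 185
B = 247 + 0.2368 × (156 − 247) = 225.451 → 225

(24, 185, 225)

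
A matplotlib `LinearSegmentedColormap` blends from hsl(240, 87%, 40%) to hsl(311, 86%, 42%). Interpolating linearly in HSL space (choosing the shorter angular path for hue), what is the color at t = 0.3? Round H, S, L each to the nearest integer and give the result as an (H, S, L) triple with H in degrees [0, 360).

Hue arc: Δh = 311 − 240 = 71° (|Δh| ≤ 180, already the shorter path).
H = 240 + 0.3 × (71) = 261.3 → 261°
S = 87 + 0.3 × (86 − 87) = 86.7 → 87%
L = 40 + 0.3 × (42 − 40) = 40.6 → 41%

(261, 87, 41)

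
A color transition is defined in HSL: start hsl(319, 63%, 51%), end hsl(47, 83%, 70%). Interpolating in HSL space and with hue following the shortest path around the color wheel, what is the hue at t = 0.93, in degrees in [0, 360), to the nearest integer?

Hue: 47 − 319 = -272°, but |-272| > 180 so the shorter arc goes the other way: Δh = -272 + 360 = 88°.
H = 319 + 0.93 × (88) = 400.84 → 401 → 401 mod 360 = 41°

41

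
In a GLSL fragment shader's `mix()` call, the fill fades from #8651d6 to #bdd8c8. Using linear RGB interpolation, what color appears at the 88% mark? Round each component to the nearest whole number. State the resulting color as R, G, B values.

(182, 200, 202)

#8651d6 → (134, 81, 214); #bdd8c8 → (189, 216, 200).
88% corresponds to t = 0.88.
R = 134 + 0.88 × (189 − 134) = 134 + 0.88 × 55 = 182.4 → 182
G = 81 + 0.88 × (216 − 81) = 81 + 0.88 × 135 = 199.8 → 200
B = 214 + 0.88 × (200 − 214) = 214 + 0.88 × -14 = 201.68 → 202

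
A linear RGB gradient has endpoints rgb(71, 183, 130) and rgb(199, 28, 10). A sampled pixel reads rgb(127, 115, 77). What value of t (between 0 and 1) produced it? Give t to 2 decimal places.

0.44

Invert the lerp on the G channel (largest span, 155): t = (115 − 183) / (28 − 183) = -68/-155 = 0.43871.
Check on R: (127 − 71)/(199 − 71) = 0.4375 ✓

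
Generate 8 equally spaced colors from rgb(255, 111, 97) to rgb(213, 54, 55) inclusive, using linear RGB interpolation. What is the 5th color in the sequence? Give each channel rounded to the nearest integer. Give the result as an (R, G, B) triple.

(231, 78, 73)

With 8 swatches and endpoints inclusive, swatch 5 sits at t = (5 − 1)/(8 − 1) = 4/7 ≈ 0.5714.
R = 255 + 0.5714 × (213 − 255) = 231.001 → 231
G = 111 + 0.5714 × (54 − 111) = 78.43 → 78
B = 97 + 0.5714 × (55 − 97) = 73.001 → 73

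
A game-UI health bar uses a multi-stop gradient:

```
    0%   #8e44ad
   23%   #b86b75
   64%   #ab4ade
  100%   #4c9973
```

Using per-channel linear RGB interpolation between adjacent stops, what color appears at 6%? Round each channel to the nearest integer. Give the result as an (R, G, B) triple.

6% lies between the 0% and 23% stops, so the local fraction is t = (6 − 0)/(23 − 0) = 6/23 ≈ 0.2609.
#8e44ad → (142, 68, 173); #b86b75 → (184, 107, 117).
R = 142 + 0.2609 × (184 − 142) = 152.958 → 153
G = 68 + 0.2609 × (107 − 68) = 78.175 → 78
B = 173 + 0.2609 × (117 − 173) = 158.39 → 158

(153, 78, 158)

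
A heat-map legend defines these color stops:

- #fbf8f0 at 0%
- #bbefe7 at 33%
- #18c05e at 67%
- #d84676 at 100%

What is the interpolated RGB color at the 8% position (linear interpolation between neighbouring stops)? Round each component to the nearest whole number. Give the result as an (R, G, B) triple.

8% lies between the 0% and 33% stops, so the local fraction is t = (8 − 0)/(33 − 0) = 8/33 ≈ 0.2424.
#fbf8f0 → (251, 248, 240); #bbefe7 → (187, 239, 231).
R = 251 + 0.2424 × (187 − 251) = 235.486 → 235
G = 248 + 0.2424 × (239 − 248) = 245.818 → 246
B = 240 + 0.2424 × (231 − 240) = 237.818 → 238

(235, 246, 238)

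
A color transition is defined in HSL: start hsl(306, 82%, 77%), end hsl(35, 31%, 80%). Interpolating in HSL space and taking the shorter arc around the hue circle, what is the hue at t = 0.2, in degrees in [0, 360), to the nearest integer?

Hue: 35 − 306 = -271°, but |-271| > 180 so the shorter arc goes the other way: Δh = -271 + 360 = 89°.
H = 306 + 0.2 × (89) = 323.8 → 324°

324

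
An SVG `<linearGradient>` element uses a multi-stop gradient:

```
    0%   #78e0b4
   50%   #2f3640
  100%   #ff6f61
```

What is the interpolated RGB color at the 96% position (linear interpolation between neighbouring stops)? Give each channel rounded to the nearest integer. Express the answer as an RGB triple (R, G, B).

96% lies between the 50% and 100% stops, so the local fraction is t = (96 − 50)/(100 − 50) = 46/50 ≈ 0.92.
#2f3640 → (47, 54, 64); #ff6f61 → (255, 111, 97).
R = 47 + 0.92 × (255 − 47) = 238.36 → 238
G = 54 + 0.92 × (111 − 54) = 106.44 → 106
B = 64 + 0.92 × (97 − 64) = 94.36 → 94

(238, 106, 94)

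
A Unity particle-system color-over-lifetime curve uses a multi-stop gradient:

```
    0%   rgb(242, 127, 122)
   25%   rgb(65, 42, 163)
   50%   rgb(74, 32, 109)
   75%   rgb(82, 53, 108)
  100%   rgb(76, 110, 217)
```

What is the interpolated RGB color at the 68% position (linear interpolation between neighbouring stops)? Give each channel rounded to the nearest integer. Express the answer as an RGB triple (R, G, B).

(80, 47, 108)

68% lies between the 50% and 75% stops, so the local fraction is t = (68 − 50)/(75 − 50) = 18/25 ≈ 0.72.
R = 74 + 0.72 × (82 − 74) = 79.76 → 80
G = 32 + 0.72 × (53 − 32) = 47.12 → 47
B = 109 + 0.72 × (108 − 109) = 108.28 → 108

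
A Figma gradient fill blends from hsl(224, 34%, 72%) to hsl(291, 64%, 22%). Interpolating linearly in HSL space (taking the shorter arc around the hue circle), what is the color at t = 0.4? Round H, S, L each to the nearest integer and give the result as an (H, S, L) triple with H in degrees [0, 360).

(251, 46, 52)

Hue arc: Δh = 291 − 224 = 67° (|Δh| ≤ 180, already the shorter path).
H = 224 + 0.4 × (67) = 250.8 → 251°
S = 34 + 0.4 × (64 − 34) = 46 → 46%
L = 72 + 0.4 × (22 − 72) = 52 → 52%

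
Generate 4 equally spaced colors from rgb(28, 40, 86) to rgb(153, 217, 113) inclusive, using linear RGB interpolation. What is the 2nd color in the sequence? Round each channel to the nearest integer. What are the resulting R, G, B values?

(70, 99, 95)

With 4 swatches and endpoints inclusive, swatch 2 sits at t = (2 − 1)/(4 − 1) = 1/3 ≈ 0.3333.
R = 28 + 0.3333 × (153 − 28) = 69.662 → 70
G = 40 + 0.3333 × (217 − 40) = 98.994 → 99
B = 86 + 0.3333 × (113 − 86) = 94.999 → 95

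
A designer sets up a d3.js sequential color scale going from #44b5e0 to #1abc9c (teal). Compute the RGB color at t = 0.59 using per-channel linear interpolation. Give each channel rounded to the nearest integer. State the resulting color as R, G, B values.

(43, 185, 184)

#44b5e0 → (68, 181, 224); #1abc9c → (26, 188, 156).
R = 68 + 0.59 × (26 − 68) = 68 + 0.59 × -42 = 43.22 → 43
G = 181 + 0.59 × (188 − 181) = 181 + 0.59 × 7 = 185.13 → 185
B = 224 + 0.59 × (156 − 224) = 224 + 0.59 × -68 = 183.88 → 184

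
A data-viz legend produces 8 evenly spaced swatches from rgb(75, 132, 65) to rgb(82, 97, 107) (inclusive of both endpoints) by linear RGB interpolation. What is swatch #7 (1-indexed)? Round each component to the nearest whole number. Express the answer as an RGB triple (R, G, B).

With 8 swatches and endpoints inclusive, swatch 7 sits at t = (7 − 1)/(8 − 1) = 6/7 ≈ 0.8571.
R = 75 + 0.8571 × (82 − 75) = 81 → 81
G = 132 + 0.8571 × (97 − 132) = 102.001 → 102
B = 65 + 0.8571 × (107 − 65) = 100.998 → 101

(81, 102, 101)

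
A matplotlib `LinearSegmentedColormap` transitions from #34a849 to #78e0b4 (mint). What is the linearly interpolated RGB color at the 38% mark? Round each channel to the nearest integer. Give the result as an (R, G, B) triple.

(78, 189, 114)

#34a849 → (52, 168, 73); #78e0b4 → (120, 224, 180).
38% corresponds to t = 0.38.
R = 52 + 0.38 × (120 − 52) = 52 + 0.38 × 68 = 77.84 → 78
G = 168 + 0.38 × (224 − 168) = 168 + 0.38 × 56 = 189.28 → 189
B = 73 + 0.38 × (180 − 73) = 73 + 0.38 × 107 = 113.66 → 114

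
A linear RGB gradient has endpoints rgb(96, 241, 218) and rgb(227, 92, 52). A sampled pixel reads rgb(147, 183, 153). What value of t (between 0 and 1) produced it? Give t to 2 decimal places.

0.39

Invert the lerp on the B channel (largest span, 166): t = (153 − 218) / (52 − 218) = -65/-166 = 0.39157.
Check on R: (147 − 96)/(227 − 96) = 0.3893 ✓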